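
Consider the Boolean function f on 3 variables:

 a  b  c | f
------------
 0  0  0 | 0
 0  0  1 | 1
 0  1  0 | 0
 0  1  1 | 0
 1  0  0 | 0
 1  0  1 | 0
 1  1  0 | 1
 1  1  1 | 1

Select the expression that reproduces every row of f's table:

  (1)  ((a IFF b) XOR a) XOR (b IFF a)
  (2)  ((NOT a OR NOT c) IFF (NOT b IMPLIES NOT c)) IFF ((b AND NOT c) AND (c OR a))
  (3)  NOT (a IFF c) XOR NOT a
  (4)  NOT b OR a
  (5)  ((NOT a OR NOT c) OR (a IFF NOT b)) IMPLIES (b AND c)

(1) disagrees with f on (0,0,1) (formula → 0, table → 1); rule it out.
(3) disagrees with f on (0,0,0) (formula → 1, table → 0); rule it out.
(4) disagrees with f on (0,0,0) (formula → 1, table → 0); rule it out.
(5) disagrees with f on (0,0,1) (formula → 0, table → 1); rule it out.
That leaves (2). Evaluating it on every row reproduces the table of f exactly.

2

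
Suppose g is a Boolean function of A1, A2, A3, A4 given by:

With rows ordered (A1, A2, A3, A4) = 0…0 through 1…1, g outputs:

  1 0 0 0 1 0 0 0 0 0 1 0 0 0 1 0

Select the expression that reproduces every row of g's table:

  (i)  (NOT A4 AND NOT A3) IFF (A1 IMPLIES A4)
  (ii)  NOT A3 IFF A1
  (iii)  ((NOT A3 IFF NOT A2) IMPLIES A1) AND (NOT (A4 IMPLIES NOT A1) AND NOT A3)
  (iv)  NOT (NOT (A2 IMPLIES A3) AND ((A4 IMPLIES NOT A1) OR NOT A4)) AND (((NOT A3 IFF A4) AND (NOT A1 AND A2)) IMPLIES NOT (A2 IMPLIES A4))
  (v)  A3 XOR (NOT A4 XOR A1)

i

(ii) disagrees with g on (0,0,0,0) (formula → 0, table → 1); rule it out.
(iii) disagrees with g on (0,0,0,0) (formula → 0, table → 1); rule it out.
(iv) disagrees with g on (0,0,0,1) (formula → 1, table → 0); rule it out.
(v) disagrees with g on (0,0,1,1) (formula → 1, table → 0); rule it out.
(i) is the remaining candidate, and it agrees with g on all 16 inputs.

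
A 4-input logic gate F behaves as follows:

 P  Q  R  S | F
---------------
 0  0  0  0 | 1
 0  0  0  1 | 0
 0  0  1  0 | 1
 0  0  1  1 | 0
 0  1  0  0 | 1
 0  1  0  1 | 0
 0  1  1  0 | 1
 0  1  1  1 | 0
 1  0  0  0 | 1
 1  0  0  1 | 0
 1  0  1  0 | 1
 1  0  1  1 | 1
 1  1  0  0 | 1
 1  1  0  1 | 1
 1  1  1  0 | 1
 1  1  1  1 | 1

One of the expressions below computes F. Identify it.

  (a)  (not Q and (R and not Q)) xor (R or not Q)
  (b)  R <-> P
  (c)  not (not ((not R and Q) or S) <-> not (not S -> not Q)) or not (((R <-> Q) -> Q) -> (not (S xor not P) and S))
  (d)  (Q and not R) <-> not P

c

(a) fails at (0,0,0,1): the formula yields 1, F is 0.
(b) fails at (0,0,0,1): the formula yields 1, F is 0.
(d) fails at (0,0,0,0): the formula yields 0, F is 1.
Only (c) survives; checking it on all 16 rows confirms it matches F.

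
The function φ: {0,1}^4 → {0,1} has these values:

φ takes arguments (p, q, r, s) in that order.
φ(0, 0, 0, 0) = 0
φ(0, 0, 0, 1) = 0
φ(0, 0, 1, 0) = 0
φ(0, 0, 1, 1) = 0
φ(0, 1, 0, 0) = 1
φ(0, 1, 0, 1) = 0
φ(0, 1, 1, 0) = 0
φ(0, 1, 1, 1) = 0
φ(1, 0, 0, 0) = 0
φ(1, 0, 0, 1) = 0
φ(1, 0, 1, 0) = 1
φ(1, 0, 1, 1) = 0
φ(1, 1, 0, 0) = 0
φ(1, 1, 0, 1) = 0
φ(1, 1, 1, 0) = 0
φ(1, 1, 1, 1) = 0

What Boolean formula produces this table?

φ=1 on 2 inputs: (0,1,0,0), (1,0,1,0). Reading each as a conjunction of literals (¬p·q·¬r·¬s, p·¬q·r·¬s) and taking the OR gives the canonical DNF.

φ(p, q, r, s) = (((p' · q) · r') · s') + (((p · q') · r) · s')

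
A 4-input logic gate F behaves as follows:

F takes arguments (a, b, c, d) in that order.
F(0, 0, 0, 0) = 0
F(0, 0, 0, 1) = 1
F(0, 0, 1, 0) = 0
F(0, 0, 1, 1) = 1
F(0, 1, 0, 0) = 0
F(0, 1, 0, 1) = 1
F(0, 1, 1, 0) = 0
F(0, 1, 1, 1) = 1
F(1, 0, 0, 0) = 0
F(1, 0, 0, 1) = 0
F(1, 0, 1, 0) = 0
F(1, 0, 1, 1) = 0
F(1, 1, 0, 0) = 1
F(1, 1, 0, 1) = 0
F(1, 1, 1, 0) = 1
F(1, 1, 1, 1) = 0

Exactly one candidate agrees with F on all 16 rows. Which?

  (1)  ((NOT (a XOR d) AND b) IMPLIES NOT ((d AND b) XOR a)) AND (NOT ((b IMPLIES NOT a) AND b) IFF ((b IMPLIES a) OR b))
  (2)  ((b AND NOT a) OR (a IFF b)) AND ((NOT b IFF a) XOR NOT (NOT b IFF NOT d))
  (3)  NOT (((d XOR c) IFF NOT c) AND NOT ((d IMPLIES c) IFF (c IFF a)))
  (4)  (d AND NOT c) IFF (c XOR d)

2

(1) fails at (0,0,0,0): the formula yields 1, F is 0.
(3) fails at (0,0,0,0): the formula yields 1, F is 0.
(4) fails at (0,0,0,0): the formula yields 1, F is 0.
That leaves (2). Evaluating it on every row reproduces the table of F exactly.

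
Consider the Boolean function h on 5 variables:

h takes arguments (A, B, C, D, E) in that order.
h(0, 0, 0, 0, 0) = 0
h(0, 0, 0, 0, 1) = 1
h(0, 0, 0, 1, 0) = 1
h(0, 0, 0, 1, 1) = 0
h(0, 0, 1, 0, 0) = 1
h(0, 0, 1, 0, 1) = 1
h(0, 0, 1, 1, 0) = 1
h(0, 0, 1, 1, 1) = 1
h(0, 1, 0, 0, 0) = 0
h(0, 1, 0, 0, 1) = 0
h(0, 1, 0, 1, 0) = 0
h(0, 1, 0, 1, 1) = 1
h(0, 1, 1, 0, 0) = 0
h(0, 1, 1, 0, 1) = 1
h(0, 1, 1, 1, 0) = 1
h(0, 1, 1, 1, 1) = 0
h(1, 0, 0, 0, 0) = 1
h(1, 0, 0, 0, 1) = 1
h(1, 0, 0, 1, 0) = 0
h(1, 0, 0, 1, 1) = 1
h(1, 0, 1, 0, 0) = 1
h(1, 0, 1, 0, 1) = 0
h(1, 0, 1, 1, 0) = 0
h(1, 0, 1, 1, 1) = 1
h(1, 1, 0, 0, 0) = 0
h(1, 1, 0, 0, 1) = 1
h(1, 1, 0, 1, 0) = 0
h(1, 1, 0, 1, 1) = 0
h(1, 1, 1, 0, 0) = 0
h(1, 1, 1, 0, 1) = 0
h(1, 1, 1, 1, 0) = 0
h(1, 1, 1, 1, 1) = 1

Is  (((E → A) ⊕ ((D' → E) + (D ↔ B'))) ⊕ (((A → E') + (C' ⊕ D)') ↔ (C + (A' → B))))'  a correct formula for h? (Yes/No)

No

Test each input against both h and the formula:
  A=0, B=0, C=0, D=0, E=0: formula gives 0, h = 0 ✓
  A=0, B=0, C=0, D=0, E=1: formula gives 0, but h = 1 ✗
Since they disagree at (0,0,0,0,1), the expression is not a correct formula for h.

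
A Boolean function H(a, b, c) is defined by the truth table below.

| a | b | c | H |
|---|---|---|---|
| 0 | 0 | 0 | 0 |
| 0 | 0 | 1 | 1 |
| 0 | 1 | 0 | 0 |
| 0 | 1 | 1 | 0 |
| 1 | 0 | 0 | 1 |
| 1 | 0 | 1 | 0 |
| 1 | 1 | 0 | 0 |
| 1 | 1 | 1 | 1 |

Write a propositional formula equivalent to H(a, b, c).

The 1-rows are (0,0,1), (1,0,0), (1,1,1). Each contributes one minterm — ¬a·¬b·c; a·¬b·¬c; a·b·c — and their disjunction is a sum-of-products form of H.

H(a, b, c) = (((~a & ~b) & c) | ((a & ~b) & ~c)) | ((a & b) & c)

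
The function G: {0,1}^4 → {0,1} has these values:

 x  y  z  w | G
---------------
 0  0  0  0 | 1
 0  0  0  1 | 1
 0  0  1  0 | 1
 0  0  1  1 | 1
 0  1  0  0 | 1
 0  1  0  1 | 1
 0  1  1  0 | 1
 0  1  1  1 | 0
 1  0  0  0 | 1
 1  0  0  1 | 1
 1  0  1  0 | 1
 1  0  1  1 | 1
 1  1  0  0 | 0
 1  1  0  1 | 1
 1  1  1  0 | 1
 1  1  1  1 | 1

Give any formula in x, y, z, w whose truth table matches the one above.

There are just 2 zero rows: (0,1,1,1), (1,1,0,0). Their minterms are ¬x·y·z·w, x·y·¬z·¬w; the OR of those covers precisely the 0-outputs, and negating it yields G.

G(x, y, z, w) = NOT ((((NOT x AND y) AND z) AND w) OR (((x AND y) AND NOT z) AND NOT w))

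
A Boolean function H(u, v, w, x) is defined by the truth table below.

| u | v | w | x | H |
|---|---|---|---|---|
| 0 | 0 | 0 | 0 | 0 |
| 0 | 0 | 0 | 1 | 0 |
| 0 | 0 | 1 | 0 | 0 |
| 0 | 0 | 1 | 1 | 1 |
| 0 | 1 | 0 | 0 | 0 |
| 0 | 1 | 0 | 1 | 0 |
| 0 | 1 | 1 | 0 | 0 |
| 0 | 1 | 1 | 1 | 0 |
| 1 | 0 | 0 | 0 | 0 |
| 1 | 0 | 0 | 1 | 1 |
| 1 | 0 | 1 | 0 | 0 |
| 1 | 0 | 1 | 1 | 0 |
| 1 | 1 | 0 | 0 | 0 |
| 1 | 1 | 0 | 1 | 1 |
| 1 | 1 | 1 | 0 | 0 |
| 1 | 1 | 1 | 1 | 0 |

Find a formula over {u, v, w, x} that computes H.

H(u, v, w, x) = ((((not u and not v) and w) and x) or (((u and not v) and not w) and x)) or (((u and v) and not w) and x)

H=1 on 3 inputs: (0,0,1,1), (1,0,0,1), (1,1,0,1). Reading each as a conjunction of literals (¬u·¬v·w·x, u·¬v·¬w·x, u·v·¬w·x) and taking the OR gives the canonical DNF.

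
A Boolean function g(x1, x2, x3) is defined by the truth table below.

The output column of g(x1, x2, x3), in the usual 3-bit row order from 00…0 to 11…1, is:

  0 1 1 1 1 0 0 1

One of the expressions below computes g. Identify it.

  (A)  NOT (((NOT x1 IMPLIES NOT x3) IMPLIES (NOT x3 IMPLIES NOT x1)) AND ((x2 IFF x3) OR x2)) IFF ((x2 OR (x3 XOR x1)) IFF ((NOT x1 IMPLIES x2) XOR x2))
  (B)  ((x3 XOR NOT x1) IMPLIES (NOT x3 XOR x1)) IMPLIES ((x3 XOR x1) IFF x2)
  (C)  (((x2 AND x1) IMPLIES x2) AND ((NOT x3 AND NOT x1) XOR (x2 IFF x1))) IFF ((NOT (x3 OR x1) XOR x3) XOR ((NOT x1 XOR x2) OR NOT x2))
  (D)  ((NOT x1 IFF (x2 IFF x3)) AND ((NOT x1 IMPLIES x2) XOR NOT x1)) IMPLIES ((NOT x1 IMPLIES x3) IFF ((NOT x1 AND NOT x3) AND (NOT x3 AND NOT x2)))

D

(A) disagrees with g on (0,0,1) (formula → 0, table → 1); rule it out.
(B) disagrees with g on (0,0,0) (formula → 1, table → 0); rule it out.
(C) disagrees with g on (0,0,0) (formula → 1, table → 0); rule it out.
Only (D) survives; checking it on all 8 rows confirms it matches g.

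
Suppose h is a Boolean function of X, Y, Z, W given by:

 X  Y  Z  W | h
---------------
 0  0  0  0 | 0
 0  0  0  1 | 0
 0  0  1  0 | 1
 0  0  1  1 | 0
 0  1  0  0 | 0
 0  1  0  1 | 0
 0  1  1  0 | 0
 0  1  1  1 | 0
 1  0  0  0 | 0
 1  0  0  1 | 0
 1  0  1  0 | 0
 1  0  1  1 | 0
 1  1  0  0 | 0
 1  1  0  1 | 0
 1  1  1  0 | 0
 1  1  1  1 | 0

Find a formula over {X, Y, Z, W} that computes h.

h(X, Y, Z, W) = ((not X and not Y) and Z) and not W

Only row (0,0,1,0) gives 1. That row's minterm ¬X·¬Y·Z·¬W is h directly.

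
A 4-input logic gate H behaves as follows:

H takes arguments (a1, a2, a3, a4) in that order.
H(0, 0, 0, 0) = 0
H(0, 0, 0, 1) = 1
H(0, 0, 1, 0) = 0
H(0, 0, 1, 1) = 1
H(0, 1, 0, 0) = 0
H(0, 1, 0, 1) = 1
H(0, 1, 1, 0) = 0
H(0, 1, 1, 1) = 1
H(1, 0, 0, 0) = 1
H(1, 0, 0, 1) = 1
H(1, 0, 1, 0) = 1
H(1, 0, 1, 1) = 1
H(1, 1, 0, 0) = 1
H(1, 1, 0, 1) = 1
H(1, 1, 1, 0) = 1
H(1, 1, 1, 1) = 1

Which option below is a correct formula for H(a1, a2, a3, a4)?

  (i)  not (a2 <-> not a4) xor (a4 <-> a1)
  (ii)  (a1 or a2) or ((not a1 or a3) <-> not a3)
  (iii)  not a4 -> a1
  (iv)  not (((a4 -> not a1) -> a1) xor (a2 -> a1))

iii

(i) disagrees with H on (0,0,0,1) (formula → 0, table → 1); rule it out.
(ii) disagrees with H on (0,0,0,0) (formula → 1, table → 0); rule it out.
(iv) disagrees with H on (0,0,0,1) (formula → 0, table → 1); rule it out.
That leaves (iii). Evaluating it on every row reproduces the table of H exactly.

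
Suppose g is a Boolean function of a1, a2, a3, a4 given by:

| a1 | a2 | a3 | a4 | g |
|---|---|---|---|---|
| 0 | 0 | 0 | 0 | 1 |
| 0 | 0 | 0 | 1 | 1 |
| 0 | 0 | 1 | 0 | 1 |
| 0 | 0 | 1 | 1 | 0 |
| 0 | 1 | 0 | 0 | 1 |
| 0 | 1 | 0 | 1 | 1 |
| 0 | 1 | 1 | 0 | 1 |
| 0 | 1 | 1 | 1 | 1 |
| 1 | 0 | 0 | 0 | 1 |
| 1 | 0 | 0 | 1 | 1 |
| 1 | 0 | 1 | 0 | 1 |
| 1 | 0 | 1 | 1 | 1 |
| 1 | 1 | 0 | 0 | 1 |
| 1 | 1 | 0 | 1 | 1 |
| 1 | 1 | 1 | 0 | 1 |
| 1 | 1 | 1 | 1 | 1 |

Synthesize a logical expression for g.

g(a1, a2, a3, a4) = (((a1' · a2') · a3) · a4)'

Only row (0,0,1,1) gives 0. So g is 1 everywhere except there — the complement of the minterm ¬a1·¬a2·a3·a4.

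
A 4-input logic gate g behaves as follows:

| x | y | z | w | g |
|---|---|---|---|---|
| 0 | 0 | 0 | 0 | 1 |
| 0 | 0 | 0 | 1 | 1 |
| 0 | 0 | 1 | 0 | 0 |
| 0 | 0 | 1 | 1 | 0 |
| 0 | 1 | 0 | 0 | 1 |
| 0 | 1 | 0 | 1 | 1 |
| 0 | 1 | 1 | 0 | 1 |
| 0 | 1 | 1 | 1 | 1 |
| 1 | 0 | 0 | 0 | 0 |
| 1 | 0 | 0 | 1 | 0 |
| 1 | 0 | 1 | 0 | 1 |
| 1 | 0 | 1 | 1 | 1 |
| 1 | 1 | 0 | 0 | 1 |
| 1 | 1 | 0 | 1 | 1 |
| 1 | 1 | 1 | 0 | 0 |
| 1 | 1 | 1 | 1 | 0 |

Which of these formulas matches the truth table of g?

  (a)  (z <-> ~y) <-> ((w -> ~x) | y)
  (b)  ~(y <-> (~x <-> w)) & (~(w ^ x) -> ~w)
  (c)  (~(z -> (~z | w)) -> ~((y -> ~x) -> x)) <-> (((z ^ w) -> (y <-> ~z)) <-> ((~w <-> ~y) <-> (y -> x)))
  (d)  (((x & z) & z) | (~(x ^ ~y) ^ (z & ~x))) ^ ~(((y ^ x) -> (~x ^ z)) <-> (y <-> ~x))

(a) fails at (0,0,0,0): the formula yields 0, g is 1.
(b) fails at (0,0,0,0): the formula yields 0, g is 1.
(c) fails at (0,0,1,0): the formula yields 1, g is 0.
Only (d) survives; checking it on all 16 rows confirms it matches g.

d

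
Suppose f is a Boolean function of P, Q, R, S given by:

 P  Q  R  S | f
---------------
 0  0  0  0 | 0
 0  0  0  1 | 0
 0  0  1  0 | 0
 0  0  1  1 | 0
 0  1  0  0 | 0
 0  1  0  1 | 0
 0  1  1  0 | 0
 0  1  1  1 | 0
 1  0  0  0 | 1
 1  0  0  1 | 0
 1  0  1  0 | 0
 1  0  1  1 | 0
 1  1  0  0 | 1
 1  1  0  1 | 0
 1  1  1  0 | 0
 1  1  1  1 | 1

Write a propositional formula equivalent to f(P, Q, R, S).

f(P, Q, R, S) = ((((P · Q') · R') · S') + (((P · Q) · R') · S')) + (((P · Q) · R) · S)

Collect the rows where f=1 — (1,0,0,0), (1,1,0,0), (1,1,1,1) — and write one minterm per row: P·¬Q·¬R·¬S, P·Q·¬R·¬S, P·Q·R·S. Their union (logical OR) reproduces the table exactly.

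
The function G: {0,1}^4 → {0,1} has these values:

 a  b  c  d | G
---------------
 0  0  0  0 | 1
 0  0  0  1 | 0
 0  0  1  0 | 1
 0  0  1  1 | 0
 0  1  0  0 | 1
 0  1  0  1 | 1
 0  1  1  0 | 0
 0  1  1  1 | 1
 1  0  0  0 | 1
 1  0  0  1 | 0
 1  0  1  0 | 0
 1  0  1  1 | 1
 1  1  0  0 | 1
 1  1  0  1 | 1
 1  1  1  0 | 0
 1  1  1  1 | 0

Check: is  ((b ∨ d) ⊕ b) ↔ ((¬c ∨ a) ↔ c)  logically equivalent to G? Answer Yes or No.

Test each input against both G and the formula:
  a=0, b=0, c=0, d=0: formula gives 1, G = 1 ✓
  a=0, b=0, c=0, d=1: formula gives 0, G = 0 ✓
  a=0, b=0, c=1, d=0: formula gives 1, G = 1 ✓
  a=0, b=0, c=1, d=1: formula gives 0, G = 0 ✓
  …
  a=0, b=1, c=1, d=0: formula gives 1, but G = 0 ✗
Since they disagree at (0,1,1,0), the expression is not a correct formula for G.

No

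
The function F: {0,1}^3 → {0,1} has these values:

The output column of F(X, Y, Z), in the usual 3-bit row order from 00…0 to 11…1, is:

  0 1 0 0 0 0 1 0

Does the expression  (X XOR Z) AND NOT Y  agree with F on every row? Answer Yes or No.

No

Evaluate (X XOR Z) AND NOT Y on each row and compare to F:
  X=0, Y=0, Z=0: formula gives 0, F = 0 ✓
  X=0, Y=0, Z=1: formula gives 1, F = 1 ✓
  X=0, Y=1, Z=0: formula gives 0, F = 0 ✓
  X=0, Y=1, Z=1: formula gives 0, F = 0 ✓
  X=1, Y=0, Z=0: formula gives 1, but F = 0 ✗
Since they disagree at (1,0,0), the expression is not a correct formula for F.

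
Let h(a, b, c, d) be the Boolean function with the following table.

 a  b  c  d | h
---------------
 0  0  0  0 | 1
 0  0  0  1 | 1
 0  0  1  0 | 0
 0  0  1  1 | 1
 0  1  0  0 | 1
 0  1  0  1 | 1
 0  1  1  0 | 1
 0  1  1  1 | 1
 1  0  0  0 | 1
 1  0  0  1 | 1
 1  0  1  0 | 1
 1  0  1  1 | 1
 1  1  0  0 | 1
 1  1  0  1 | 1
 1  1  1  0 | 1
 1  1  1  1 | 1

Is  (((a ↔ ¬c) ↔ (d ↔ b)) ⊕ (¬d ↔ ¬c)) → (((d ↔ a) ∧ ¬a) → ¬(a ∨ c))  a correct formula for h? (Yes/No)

Yes

Check the formula against h row by row:
  a=0, b=0, c=0, d=0: formula gives 1, h = 1 ✓
  a=0, b=0, c=0, d=1: formula gives 1, h = 1 ✓
  a=0, b=0, c=1, d=0: formula gives 0, h = 0 ✓
  a=0, b=0, c=1, d=1: formula gives 1, h = 1 ✓
  … (the remaining 12 rows also agree.)
Every row agrees, so the formula is equivalent.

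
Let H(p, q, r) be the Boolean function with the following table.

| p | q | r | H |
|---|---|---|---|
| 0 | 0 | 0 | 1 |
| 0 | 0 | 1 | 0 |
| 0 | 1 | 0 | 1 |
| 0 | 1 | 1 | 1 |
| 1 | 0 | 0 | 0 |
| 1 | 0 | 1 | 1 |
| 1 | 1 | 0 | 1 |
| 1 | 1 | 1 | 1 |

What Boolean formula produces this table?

H(p, q, r) = (((p' · q') · r) + ((p · q') · r'))'

The 0-rows are (0,0,1), (1,0,0). Take each as a conjunction (¬p·¬q·r, p·¬q·¬r), form their disjunction, and complement — that gives a formula that is 1 everywhere H is.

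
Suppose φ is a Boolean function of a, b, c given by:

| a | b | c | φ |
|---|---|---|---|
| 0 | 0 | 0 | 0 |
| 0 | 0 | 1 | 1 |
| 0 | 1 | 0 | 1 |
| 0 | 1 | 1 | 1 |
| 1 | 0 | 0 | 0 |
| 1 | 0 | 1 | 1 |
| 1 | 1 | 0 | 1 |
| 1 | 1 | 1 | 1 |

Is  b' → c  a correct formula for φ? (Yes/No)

Yes

Test each input against both φ and the formula:
  a=0, b=0, c=0: formula gives 0, φ = 0 ✓
  a=0, b=0, c=1: formula gives 1, φ = 1 ✓
  a=0, b=1, c=0: formula gives 1, φ = 1 ✓
  a=0, b=1, c=1: formula gives 1, φ = 1 ✓
  a=1, b=0, c=0: formula gives 0, φ = 0 ✓
  …and likewise for the remaining 3 rows.
All 8 rows match — the expression computes φ exactly.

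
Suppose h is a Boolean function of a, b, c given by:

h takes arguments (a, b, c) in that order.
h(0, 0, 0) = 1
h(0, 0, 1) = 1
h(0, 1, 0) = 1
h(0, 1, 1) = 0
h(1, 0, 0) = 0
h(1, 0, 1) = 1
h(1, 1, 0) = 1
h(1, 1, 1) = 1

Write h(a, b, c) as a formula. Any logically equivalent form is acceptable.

h(a, b, c) = not (((not a and b) and c) or ((a and not b) and not c))

The 0-rows are (0,1,1), (1,0,0). Take each as a conjunction (¬a·b·c, a·¬b·¬c), form their disjunction, and complement — that gives a formula that is 1 everywhere h is.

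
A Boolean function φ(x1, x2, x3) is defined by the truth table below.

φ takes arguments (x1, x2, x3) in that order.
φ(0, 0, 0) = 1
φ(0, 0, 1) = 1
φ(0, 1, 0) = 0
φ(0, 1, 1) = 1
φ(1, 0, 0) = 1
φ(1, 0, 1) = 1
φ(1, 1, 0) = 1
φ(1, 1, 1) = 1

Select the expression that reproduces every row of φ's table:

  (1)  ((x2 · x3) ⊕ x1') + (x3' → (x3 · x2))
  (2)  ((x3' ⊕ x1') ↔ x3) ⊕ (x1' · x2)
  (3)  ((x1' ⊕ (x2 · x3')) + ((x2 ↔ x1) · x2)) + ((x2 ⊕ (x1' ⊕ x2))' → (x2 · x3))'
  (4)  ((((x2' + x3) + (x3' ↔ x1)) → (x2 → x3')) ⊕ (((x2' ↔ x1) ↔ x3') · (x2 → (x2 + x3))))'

(1) fails at (0,1,0): the formula yields 1, φ is 0.
(2) fails at (0,1,1): the formula yields 0, φ is 1.
(4) fails at (0,0,0): the formula yields 0, φ is 1.
Only (3) survives; checking it on all 8 rows confirms it matches φ.

3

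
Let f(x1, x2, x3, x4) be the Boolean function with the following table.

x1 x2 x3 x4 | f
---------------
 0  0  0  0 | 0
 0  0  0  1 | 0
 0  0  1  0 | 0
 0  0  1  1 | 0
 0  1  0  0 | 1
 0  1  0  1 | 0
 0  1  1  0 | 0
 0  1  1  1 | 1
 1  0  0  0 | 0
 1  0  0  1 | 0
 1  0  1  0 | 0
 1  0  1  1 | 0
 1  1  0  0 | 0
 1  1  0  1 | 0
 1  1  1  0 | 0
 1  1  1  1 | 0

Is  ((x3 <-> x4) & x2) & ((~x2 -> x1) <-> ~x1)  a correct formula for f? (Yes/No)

Yes

Test each input against both f and the formula:
  x1=0, x2=0, x3=0, x4=0: formula gives 0, f = 0 ✓
  x1=0, x2=0, x3=0, x4=1: formula gives 0, f = 0 ✓
  x1=0, x2=0, x3=1, x4=0: formula gives 0, f = 0 ✓
  x1=0, x2=0, x3=1, x4=1: formula gives 0, f = 0 ✓
  …and likewise for the remaining 12 rows.
No disagreement on any input; they are logically equivalent.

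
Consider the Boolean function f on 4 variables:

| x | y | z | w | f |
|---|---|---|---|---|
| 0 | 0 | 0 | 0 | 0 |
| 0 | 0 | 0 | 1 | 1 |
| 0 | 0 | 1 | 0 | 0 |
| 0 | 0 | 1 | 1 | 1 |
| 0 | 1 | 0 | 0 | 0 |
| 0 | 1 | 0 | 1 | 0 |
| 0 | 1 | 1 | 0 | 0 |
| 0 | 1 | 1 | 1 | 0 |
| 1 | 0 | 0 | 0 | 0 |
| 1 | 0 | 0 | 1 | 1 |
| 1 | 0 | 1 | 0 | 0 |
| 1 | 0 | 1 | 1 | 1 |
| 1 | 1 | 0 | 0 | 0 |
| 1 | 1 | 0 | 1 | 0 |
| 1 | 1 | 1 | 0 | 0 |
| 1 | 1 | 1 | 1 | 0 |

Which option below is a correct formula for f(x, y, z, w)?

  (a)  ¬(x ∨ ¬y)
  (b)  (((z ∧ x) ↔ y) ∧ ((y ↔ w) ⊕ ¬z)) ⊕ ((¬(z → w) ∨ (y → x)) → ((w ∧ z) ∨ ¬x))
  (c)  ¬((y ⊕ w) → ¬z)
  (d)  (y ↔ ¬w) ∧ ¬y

d

(a) disagrees with f on (0,0,0,1) (formula → 0, table → 1); rule it out.
(b) disagrees with f on (0,0,0,0) (formula → 1, table → 0); rule it out.
(c) disagrees with f on (0,0,0,1) (formula → 0, table → 1); rule it out.
(d) is the remaining candidate, and it agrees with f on all 16 inputs.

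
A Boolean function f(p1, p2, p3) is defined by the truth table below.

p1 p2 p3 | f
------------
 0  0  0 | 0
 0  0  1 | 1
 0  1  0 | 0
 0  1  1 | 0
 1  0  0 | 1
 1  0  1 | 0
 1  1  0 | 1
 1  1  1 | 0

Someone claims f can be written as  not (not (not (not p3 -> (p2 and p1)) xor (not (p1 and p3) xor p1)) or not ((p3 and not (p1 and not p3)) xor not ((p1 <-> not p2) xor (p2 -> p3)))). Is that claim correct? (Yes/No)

No

Evaluate not (not (not (not p3 -> (p2 and p1)) xor (not (p1 and p3) xor p1)) or not ((p3 and not (p1 and not p3)) xor not ((p1 <-> not p2) xor (p2 -> p3)))) on each row and compare to f:
  p1=0, p2=0, p3=0: formula gives 0, f = 0 ✓
  p1=0, p2=0, p3=1: formula gives 1, f = 1 ✓
  p1=0, p2=1, p3=0: formula gives 0, f = 0 ✓
  p1=0, p2=1, p3=1: formula gives 0, f = 0 ✓
  p1=1, p2=0, p3=0: formula gives 1, f = 1 ✓
  …
  p1=1, p2=1, p3=0: formula gives 0, but f = 1 ✗
Row (1,1,0) is a counterexample, so the formula is not equivalent to f.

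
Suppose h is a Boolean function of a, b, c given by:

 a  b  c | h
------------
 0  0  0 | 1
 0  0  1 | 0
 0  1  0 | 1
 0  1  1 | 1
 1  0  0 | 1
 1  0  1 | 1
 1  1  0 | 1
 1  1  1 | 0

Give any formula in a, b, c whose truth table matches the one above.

h is 0 on only 2 rows — (0,0,1), (1,1,1). Writing each as a minterm (¬a·¬b·c, a·b·c) and OR-ing them characterizes exactly where h=0, so h is the negation of that disjunction.

h(a, b, c) = (((a' · b') · c) + ((a · b) · c))'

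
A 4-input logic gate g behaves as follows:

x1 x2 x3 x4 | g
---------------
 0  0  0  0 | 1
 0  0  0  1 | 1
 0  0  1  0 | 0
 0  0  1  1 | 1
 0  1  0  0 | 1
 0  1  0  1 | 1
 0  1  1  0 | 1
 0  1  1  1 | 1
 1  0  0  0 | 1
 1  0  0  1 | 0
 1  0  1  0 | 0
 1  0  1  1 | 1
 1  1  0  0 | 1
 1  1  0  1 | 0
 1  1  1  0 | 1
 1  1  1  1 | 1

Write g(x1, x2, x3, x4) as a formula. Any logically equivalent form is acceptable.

g(x1, x2, x3, x4) = ~((((((~x1 & ~x2) & x3) & ~x4) | (((x1 & ~x2) & ~x3) & x4)) | (((x1 & ~x2) & x3) & ~x4)) | (((x1 & x2) & ~x3) & x4))

g is 0 on only 4 rows — (0,0,1,0), (1,0,0,1), (1,0,1,0), (1,1,0,1). Writing each as a minterm (¬x1·¬x2·x3·¬x4, x1·¬x2·¬x3·x4, x1·¬x2·x3·¬x4, x1·x2·¬x3·x4) and OR-ing them characterizes exactly where g=0, so g is the negation of that disjunction.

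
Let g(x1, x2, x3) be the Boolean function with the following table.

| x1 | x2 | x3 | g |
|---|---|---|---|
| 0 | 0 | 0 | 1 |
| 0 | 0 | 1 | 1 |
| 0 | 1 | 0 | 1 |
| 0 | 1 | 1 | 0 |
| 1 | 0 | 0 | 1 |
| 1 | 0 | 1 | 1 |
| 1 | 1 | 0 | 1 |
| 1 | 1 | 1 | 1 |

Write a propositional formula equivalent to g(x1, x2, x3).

Only row (0,1,1) gives 0. So g is 1 everywhere except there — the complement of the minterm ¬x1·x2·x3.

g(x1, x2, x3) = not ((not x1 and x2) and x3)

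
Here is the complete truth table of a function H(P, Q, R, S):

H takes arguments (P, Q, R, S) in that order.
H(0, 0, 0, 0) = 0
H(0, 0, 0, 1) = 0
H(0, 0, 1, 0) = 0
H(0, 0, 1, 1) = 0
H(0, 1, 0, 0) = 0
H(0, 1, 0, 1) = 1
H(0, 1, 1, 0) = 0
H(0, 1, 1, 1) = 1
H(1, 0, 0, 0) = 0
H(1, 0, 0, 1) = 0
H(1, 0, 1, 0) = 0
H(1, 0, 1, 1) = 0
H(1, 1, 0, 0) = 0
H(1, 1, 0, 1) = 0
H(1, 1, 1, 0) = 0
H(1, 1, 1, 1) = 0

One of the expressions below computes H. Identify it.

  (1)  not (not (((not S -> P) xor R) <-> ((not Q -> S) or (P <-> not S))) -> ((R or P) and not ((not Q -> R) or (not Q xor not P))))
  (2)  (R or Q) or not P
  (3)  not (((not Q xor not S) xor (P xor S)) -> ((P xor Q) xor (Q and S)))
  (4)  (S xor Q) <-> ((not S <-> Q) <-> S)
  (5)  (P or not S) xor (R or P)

(1): at (0,0,1,0) it gives 1, but H = 0 — eliminated.
(2): at (0,0,0,0) it gives 1, but H = 0 — eliminated.
(4): at (0,0,0,1) it gives 1, but H = 0 — eliminated.
(5): at (0,0,0,0) it gives 1, but H = 0 — eliminated.
(3) is the remaining candidate, and it agrees with H on all 16 inputs.

3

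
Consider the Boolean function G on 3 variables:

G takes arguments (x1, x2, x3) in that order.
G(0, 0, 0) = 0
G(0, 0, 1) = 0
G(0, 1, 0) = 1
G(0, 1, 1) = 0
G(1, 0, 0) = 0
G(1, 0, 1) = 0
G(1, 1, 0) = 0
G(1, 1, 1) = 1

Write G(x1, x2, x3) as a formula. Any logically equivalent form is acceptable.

The 1-rows are (0,1,0), (1,1,1). Each contributes one minterm — ¬x1·x2·¬x3; x1·x2·x3 — and their disjunction is a sum-of-products form of G.

G(x1, x2, x3) = ((¬x1 ∧ x2) ∧ ¬x3) ∨ ((x1 ∧ x2) ∧ x3)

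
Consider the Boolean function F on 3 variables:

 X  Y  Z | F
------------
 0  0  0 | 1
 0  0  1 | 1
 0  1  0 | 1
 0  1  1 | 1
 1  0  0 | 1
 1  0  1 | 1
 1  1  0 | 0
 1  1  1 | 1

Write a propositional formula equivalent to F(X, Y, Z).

F is 0 on exactly one input, (1,1,0), whose minterm is X·Y·¬Z. So F is the negation of that single conjunction.

F(X, Y, Z) = ~((X & Y) & ~Z)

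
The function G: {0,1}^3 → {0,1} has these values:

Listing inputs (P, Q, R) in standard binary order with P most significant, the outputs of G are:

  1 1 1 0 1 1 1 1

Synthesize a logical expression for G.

G is 0 on exactly one input, (0,1,1), whose minterm is ¬P·Q·R. So G is the negation of that single conjunction.

G(P, Q, R) = not ((not P and Q) and R)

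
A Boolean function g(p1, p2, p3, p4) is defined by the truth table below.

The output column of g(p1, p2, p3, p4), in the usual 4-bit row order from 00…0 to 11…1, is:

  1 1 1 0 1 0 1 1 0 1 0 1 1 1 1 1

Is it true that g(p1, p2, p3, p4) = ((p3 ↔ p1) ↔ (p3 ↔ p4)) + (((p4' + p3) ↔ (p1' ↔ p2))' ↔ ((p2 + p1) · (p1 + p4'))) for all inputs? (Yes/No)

Yes

Check the formula against g row by row:
  p1=0, p2=0, p3=0, p4=0: formula gives 1, g = 1 ✓
  p1=0, p2=0, p3=0, p4=1: formula gives 1, g = 1 ✓
  p1=0, p2=0, p3=1, p4=0: formula gives 1, g = 1 ✓
  p1=0, p2=0, p3=1, p4=1: formula gives 0, g = 0 ✓
  …and likewise for the remaining 12 rows.
All 16 rows match — the expression computes g exactly.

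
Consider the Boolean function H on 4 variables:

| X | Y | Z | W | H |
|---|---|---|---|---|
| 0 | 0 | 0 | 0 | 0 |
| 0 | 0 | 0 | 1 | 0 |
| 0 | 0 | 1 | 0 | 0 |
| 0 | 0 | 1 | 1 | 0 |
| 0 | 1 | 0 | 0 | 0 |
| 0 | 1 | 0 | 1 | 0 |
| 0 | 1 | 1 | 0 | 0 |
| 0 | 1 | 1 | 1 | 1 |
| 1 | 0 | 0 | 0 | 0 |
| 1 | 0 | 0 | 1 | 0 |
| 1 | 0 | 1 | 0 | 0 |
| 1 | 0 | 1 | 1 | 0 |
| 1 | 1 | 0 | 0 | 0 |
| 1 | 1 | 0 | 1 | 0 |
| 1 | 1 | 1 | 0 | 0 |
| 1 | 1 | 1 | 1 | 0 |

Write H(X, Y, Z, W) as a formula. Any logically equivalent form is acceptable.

H is 1 on exactly one input, (0,1,1,1), whose minterm is ¬X·Y·Z·W. So H is just that conjunction.

H(X, Y, Z, W) = ((X' · Y) · Z) · W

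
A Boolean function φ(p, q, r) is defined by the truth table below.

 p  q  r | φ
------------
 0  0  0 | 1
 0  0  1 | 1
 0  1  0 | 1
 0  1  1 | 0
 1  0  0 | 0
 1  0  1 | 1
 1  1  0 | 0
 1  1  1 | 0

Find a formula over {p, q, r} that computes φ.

φ(p, q, r) = ((((not p and not q) and not r) or ((not p and not q) and r)) or ((not p and q) and not r)) or ((p and not q) and r)

The 1-rows are (0,0,0), (0,0,1), (0,1,0), (1,0,1). Each contributes one minterm — ¬p·¬q·¬r; ¬p·¬q·r; ¬p·q·¬r; p·¬q·r — and their disjunction is a sum-of-products form of φ.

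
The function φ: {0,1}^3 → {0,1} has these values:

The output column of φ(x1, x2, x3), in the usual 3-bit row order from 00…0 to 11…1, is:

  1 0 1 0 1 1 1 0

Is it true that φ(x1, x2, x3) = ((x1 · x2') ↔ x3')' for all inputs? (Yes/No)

Test each input against both φ and the formula:
  x1=0, x2=0, x3=0: formula gives 1, φ = 1 ✓
  x1=0, x2=0, x3=1: formula gives 0, φ = 0 ✓
  x1=0, x2=1, x3=0: formula gives 1, φ = 1 ✓
  x1=0, x2=1, x3=1: formula gives 0, φ = 0 ✓
  x1=1, x2=0, x3=0: formula gives 0, but φ = 1 ✗
Row (1,0,0) is a counterexample, so the formula is not equivalent to φ.

No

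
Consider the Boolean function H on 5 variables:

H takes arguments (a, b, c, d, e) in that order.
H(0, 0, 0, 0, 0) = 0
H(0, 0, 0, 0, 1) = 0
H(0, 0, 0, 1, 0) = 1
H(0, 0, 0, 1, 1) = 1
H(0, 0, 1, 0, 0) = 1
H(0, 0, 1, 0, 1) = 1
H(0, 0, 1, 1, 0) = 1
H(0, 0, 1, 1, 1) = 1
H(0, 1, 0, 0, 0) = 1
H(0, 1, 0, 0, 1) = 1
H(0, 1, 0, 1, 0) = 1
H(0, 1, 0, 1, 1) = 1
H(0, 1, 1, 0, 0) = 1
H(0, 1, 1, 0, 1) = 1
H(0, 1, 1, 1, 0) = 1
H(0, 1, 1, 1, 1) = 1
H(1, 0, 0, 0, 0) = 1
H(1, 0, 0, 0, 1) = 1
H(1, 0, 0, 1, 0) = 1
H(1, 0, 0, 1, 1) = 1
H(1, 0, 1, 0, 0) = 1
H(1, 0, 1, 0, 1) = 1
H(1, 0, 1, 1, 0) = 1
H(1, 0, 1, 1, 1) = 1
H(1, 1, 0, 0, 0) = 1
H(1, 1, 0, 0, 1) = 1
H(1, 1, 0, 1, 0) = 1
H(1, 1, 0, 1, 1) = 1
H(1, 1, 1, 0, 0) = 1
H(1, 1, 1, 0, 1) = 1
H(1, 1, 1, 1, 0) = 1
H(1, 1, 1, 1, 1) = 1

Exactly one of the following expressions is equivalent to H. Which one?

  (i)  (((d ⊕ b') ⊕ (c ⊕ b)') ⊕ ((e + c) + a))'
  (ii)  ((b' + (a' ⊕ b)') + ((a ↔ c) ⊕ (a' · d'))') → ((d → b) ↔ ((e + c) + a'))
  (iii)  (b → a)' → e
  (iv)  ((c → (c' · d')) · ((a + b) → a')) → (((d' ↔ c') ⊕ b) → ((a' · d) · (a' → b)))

(i) fails at (0,0,0,0,0): the formula yields 1, H is 0.
(ii) fails at (0,0,0,0,0): the formula yields 1, H is 0.
(iii) fails at (0,0,0,0,0): the formula yields 1, H is 0.
That leaves (iv). Evaluating it on every row reproduces the table of H exactly.

iv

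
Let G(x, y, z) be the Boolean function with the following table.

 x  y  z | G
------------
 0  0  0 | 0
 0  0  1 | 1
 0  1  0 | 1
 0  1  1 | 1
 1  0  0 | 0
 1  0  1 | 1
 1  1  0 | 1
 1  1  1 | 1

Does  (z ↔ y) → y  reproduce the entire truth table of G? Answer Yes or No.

Check the formula against G row by row:
  x=0, y=0, z=0: formula gives 0, G = 0 ✓
  x=0, y=0, z=1: formula gives 1, G = 1 ✓
  x=0, y=1, z=0: formula gives 1, G = 1 ✓
  x=0, y=1, z=1: formula gives 1, G = 1 ✓
  x=1, y=0, z=0: formula gives 0, G = 0 ✓
  …and likewise for the remaining 3 rows.
Every row agrees, so the formula is equivalent.

Yes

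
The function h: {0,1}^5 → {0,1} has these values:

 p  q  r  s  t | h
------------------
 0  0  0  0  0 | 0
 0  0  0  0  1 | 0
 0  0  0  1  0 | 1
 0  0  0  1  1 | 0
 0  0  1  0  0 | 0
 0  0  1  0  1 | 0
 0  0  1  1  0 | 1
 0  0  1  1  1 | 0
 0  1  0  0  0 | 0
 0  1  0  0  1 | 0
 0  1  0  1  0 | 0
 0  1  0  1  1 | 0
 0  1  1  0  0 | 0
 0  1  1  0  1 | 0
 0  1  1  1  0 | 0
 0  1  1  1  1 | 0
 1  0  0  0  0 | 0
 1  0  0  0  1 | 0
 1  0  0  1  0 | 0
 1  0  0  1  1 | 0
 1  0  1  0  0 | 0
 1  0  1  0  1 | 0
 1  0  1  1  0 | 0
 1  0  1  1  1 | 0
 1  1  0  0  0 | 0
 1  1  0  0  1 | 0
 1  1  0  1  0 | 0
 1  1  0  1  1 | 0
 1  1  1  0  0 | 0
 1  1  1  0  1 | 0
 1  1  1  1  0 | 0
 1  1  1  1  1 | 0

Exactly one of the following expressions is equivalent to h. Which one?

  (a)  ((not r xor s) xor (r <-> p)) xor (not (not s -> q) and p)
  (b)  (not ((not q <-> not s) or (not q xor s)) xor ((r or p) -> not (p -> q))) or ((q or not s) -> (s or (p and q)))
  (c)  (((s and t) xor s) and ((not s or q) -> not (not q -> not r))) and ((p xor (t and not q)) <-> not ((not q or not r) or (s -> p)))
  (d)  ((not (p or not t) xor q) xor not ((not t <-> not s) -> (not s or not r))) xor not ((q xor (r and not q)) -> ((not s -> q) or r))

c

(a) disagrees with h on (0,0,0,1,1) (formula → 1, table → 0); rule it out.
(b) disagrees with h on (0,0,0,0,0) (formula → 1, table → 0); rule it out.
(d) disagrees with h on (0,0,0,0,1) (formula → 1, table → 0); rule it out.
Only (c) survives; checking it on all 32 rows confirms it matches h.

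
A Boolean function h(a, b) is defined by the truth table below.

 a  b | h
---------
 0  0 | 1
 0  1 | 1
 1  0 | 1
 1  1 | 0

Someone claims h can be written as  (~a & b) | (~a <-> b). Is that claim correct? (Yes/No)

Evaluate (~a & b) | (~a <-> b) on each row and compare to h:
  a=0, b=0: formula gives 0, but h = 1 ✗
Since they disagree at (0,0), the expression is not a correct formula for h.

No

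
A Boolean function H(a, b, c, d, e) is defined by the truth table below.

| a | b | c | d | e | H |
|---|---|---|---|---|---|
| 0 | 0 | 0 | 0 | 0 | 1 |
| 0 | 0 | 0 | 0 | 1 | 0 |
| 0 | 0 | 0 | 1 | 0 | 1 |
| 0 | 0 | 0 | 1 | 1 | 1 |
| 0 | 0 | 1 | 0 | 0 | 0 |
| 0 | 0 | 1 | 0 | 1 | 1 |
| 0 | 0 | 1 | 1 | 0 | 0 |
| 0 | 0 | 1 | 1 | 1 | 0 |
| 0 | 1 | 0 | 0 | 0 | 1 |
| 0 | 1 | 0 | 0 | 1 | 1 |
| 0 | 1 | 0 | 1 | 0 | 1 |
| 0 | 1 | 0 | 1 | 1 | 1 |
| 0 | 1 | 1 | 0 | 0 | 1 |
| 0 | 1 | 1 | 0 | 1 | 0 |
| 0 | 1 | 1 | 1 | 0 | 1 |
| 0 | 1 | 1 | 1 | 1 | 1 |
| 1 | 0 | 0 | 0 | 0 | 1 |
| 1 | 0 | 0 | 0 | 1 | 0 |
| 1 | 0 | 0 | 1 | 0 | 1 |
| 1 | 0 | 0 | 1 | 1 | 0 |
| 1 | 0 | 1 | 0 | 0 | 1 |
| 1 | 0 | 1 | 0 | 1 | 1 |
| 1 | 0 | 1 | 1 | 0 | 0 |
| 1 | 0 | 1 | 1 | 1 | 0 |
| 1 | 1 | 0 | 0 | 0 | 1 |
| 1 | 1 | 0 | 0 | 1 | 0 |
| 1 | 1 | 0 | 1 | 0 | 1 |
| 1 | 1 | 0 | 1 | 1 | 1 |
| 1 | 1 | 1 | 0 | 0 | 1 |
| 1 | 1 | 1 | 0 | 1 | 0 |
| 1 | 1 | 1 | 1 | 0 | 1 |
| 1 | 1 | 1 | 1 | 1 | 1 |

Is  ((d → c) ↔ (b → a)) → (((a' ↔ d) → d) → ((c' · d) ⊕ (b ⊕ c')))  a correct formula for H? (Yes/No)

Evaluate ((d → c) ↔ (b → a)) → (((a' ↔ d) → d) → ((c' · d) ⊕ (b ⊕ c'))) on each row and compare to H:
  a=0, b=0, c=0, d=0, e=0: formula gives 1, H = 1 ✓
  a=0, b=0, c=0, d=0, e=1: formula gives 1, but H = 0 ✗
A single disagreement suffices: at (0,0,0,0,1) they differ, so the formula does not compute H.

No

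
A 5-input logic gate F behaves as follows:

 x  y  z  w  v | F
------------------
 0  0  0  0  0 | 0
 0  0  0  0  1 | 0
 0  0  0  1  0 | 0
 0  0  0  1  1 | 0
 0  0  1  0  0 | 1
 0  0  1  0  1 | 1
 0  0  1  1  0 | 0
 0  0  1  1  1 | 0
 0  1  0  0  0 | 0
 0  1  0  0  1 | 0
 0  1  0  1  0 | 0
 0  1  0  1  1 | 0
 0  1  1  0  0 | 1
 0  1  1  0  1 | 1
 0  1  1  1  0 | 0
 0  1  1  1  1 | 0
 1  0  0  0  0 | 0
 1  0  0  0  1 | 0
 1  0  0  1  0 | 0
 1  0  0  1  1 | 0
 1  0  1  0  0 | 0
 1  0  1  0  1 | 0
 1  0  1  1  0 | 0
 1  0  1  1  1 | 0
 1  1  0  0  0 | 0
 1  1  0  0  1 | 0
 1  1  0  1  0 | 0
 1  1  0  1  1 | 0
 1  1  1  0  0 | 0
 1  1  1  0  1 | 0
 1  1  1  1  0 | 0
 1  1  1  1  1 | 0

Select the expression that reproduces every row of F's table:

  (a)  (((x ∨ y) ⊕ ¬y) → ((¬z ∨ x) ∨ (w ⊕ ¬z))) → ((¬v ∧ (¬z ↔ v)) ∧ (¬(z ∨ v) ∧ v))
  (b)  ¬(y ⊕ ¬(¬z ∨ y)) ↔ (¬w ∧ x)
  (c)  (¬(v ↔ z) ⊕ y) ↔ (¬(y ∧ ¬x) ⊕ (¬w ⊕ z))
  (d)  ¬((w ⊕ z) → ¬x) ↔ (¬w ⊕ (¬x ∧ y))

a

(b): at (0,0,1,1,0) it gives 1, but F = 0 — eliminated.
(c): at (0,0,0,0,0) it gives 1, but F = 0 — eliminated.
(d): at (0,0,0,1,0) it gives 1, but F = 0 — eliminated.
That leaves (a). Evaluating it on every row reproduces the table of F exactly.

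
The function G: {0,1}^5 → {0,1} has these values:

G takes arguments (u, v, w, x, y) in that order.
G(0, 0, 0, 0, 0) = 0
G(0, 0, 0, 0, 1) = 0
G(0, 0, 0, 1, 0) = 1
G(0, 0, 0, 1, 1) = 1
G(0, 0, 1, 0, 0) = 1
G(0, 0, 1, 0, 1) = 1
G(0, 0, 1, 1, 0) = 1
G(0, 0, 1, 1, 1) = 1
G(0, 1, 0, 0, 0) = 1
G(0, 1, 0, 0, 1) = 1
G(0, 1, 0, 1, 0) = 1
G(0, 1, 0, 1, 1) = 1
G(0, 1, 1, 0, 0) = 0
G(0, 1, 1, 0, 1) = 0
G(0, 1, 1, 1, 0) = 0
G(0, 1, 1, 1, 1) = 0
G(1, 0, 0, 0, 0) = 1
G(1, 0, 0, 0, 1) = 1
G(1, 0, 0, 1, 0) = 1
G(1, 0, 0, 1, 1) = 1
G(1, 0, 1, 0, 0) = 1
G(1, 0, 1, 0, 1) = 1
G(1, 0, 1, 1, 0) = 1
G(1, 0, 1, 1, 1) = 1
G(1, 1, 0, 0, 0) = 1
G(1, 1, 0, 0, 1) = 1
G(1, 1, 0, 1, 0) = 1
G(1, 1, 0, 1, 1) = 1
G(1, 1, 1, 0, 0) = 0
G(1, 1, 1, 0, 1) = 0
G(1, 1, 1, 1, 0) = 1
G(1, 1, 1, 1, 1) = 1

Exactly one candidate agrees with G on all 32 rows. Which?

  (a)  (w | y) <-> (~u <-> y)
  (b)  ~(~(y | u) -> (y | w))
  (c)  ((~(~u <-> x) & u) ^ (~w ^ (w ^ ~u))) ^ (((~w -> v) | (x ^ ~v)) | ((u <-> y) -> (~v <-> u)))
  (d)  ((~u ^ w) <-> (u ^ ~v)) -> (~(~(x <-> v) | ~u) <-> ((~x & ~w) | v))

(a) disagrees with G on (0,0,0,0,0) (formula → 1, table → 0); rule it out.
(b) disagrees with G on (0,0,0,0,0) (formula → 1, table → 0); rule it out.
(c) disagrees with G on (0,0,0,0,0) (formula → 1, table → 0); rule it out.
That leaves (d). Evaluating it on every row reproduces the table of G exactly.

d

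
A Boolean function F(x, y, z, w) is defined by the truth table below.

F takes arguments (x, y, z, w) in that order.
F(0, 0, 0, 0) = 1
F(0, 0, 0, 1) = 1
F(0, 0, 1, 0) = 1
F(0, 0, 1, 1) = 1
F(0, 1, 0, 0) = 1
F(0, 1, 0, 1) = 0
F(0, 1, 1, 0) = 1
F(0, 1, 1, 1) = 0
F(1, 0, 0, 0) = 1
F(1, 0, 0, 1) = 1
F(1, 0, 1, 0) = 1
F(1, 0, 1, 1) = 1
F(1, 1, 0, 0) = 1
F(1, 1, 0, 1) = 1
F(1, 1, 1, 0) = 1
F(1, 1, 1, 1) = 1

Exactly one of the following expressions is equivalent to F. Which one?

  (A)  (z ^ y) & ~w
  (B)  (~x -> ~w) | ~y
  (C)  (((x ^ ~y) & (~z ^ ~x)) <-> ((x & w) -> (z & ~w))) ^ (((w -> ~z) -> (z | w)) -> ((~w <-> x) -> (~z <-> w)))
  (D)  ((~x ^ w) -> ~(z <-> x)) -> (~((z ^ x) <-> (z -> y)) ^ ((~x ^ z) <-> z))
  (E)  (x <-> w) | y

B

(A) fails at (0,0,0,0): the formula yields 0, F is 1.
(C) fails at (0,0,1,0): the formula yields 0, F is 1.
(D) fails at (0,1,0,1): the formula yields 1, F is 0.
(E) fails at (0,0,0,1): the formula yields 0, F is 1.
(B) is the remaining candidate, and it agrees with F on all 16 inputs.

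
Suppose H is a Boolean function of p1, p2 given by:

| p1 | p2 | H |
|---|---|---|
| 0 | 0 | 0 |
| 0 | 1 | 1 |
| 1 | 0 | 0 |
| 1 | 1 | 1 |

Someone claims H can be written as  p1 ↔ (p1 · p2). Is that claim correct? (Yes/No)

Evaluate p1 ↔ (p1 · p2) on each row and compare to H:
  p1=0, p2=0: formula gives 1, but H = 0 ✗
A single disagreement suffices: at (0,0) they differ, so the formula does not compute H.

No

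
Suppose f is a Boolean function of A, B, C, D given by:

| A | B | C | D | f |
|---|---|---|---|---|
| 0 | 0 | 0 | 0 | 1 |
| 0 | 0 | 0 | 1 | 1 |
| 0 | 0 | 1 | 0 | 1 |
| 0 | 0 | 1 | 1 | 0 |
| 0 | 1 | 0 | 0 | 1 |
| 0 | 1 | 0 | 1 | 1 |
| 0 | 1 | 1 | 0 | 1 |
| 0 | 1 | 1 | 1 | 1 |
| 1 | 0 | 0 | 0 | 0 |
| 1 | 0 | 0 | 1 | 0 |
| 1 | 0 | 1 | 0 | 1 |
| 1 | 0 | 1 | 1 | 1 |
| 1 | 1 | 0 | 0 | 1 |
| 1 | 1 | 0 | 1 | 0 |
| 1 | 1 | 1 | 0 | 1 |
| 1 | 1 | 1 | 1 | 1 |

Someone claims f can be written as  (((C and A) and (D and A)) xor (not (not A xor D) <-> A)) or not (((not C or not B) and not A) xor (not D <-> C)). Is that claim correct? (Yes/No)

No

Evaluate (((C and A) and (D and A)) xor (not (not A xor D) <-> A)) or not (((not C or not B) and not A) xor (not D <-> C)) on each row and compare to f:
  A=0, B=0, C=0, D=0: formula gives 1, f = 1 ✓
  A=0, B=0, C=0, D=1: formula gives 1, f = 1 ✓
  A=0, B=0, C=1, D=0: formula gives 1, f = 1 ✓
  A=0, B=0, C=1, D=1: formula gives 0, f = 0 ✓
  …
  A=1, B=0, C=0, D=0: formula gives 1, but f = 0 ✗
A single disagreement suffices: at (1,0,0,0) they differ, so the formula does not compute f.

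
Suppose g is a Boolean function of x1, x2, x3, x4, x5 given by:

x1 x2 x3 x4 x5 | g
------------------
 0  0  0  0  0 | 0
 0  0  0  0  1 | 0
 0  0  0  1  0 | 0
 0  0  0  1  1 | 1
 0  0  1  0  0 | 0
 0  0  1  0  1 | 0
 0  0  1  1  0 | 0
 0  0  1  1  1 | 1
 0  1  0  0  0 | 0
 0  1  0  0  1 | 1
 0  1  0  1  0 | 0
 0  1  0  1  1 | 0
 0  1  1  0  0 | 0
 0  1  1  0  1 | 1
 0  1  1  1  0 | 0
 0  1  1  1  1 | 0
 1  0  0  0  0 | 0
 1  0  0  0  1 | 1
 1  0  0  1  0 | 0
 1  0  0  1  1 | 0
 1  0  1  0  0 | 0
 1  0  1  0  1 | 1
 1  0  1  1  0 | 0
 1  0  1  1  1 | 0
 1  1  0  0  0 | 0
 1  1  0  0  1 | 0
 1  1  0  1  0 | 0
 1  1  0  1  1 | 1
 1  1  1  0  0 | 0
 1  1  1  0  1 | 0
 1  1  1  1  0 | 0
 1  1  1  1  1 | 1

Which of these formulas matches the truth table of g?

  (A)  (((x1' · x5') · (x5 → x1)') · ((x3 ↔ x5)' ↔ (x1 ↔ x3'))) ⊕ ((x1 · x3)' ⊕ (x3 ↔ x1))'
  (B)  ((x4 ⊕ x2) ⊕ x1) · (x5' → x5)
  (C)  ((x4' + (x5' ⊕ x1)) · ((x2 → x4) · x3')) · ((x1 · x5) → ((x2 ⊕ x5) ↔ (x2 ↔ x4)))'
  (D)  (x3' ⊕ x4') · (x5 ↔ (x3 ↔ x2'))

B

(A): at (0,0,0,0,0) it gives 1, but g = 0 — eliminated.
(C): at (0,0,0,1,1) it gives 0, but g = 1 — eliminated.
(D): at (0,0,0,1,0) it gives 1, but g = 0 — eliminated.
That leaves (B). Evaluating it on every row reproduces the table of g exactly.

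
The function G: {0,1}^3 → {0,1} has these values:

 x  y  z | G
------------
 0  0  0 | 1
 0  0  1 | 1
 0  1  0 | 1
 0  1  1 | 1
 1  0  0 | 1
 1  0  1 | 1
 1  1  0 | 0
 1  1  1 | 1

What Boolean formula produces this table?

G(x, y, z) = ~((x & y) & ~z)

Only row (1,1,0) gives 0. So G is 1 everywhere except there — the complement of the minterm x·y·¬z.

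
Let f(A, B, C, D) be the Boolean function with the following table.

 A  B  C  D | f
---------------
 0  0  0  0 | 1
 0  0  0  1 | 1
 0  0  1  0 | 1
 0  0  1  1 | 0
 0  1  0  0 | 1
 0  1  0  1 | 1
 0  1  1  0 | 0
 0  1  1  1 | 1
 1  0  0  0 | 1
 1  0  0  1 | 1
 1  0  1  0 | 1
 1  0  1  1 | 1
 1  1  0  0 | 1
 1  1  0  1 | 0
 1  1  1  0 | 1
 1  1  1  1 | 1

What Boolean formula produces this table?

f(A, B, C, D) = NOT (((((NOT A AND NOT B) AND C) AND D) OR (((NOT A AND B) AND C) AND NOT D)) OR (((A AND B) AND NOT C) AND D))

f is 0 on only 3 rows — (0,0,1,1), (0,1,1,0), (1,1,0,1). Writing each as a minterm (¬A·¬B·C·D, ¬A·B·C·¬D, A·B·¬C·D) and OR-ing them characterizes exactly where f=0, so f is the negation of that disjunction.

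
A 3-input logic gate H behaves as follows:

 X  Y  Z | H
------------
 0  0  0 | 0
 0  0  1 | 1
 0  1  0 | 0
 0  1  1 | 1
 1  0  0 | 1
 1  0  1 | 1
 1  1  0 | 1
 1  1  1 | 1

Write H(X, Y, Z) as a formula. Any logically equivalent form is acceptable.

There are just 2 zero rows: (0,0,0), (0,1,0). Their minterms are ¬X·¬Y·¬Z, ¬X·Y·¬Z; the OR of those covers precisely the 0-outputs, and negating it yields H.

H(X, Y, Z) = ~(((~X & ~Y) & ~Z) | ((~X & Y) & ~Z))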